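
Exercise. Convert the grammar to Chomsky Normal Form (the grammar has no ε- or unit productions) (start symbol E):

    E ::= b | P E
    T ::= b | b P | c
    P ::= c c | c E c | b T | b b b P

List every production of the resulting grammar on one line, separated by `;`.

Introduce a nonterminal for each terminal appearing in a rule of length ≥ 2: X1 → b, X2 → c.
Binarize each right-hand side of length ≥ 3 by chaining fresh nonterminals (Y1, Y2, …): affected rules were P → X2 E X2; P → X1 X1 X1 P.

E ::= b | P E; T ::= b | X1 P | c; P ::= X2 X2 | X2 Y1 | X1 T | X1 Y2; X1 ::= b; X2 ::= c; Y1 ::= E X2; Y2 ::= X1 Y3; Y3 ::= X1 P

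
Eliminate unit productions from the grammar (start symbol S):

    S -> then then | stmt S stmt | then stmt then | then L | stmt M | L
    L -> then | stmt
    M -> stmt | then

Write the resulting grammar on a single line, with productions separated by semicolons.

Unit pairs: S ⇒* {L}.
For each unit pair (A, B), copy every non-unit production of B to A, then drop all unit productions.

S -> then | stmt | then then | stmt S stmt | then stmt then | then L | stmt M; L -> then | stmt; M -> stmt | then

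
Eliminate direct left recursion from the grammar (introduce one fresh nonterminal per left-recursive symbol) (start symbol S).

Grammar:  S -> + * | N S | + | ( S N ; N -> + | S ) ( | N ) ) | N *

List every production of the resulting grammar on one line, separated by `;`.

S -> + * | N S | + | ( S N; N -> + N' | S ) ( N'; N' -> ) ) N' | * N' | eps

N is directly left-recursive.
For N: α = {) ), *}, β = {+, S ) (}. Rewrite as N → β N' and N' → α N' | ε.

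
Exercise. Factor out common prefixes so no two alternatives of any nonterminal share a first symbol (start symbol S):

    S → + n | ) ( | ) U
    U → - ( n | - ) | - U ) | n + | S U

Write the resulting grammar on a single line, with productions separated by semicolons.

S → + n | ) S'; U → n + | S U | - U'; S' → ( | U; U' → ( n | ) | U )

S has alternatives sharing prefix ')': factor to S → ) S' with S' → ( | U.
U has alternatives sharing prefix '-': factor to U → - U' with U' → ( n | ) | U ).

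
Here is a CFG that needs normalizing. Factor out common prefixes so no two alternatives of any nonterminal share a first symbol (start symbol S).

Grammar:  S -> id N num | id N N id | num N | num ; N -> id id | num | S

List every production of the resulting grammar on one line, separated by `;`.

S -> id N S' | num S''; N -> id id | num | S; S' -> num | N id; S'' -> N | ε

S has alternatives sharing prefix 'id N': factor to S → id N S' with S' → num | N id.
S has alternatives sharing prefix 'num': factor to S → num S'' with S'' → N | ε.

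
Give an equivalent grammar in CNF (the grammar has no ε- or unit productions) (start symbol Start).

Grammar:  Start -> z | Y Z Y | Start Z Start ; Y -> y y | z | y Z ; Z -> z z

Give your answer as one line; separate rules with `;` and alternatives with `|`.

Introduce a nonterminal for each terminal appearing in a rule of length ≥ 2: X1 → y, X2 → z.
Binarize each right-hand side of length ≥ 3 by chaining fresh nonterminals (Y1, Y2, …): affected rules were Start → Y Z Y; Start → Start Z Start.

Start -> z | Y Y1 | Start Y2; Y -> X1 X1 | z | X1 Z; Z -> X2 X2; X1 -> y; X2 -> z; Y1 -> Z Y; Y2 -> Z Start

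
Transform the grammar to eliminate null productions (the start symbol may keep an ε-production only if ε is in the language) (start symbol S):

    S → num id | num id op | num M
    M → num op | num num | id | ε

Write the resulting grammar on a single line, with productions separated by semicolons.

S → num id | num id op | num M | num; M → num op | num num | id

Nullable nonterminals: {M}.
ε ∉ L(G), so no ε-production is kept.
Add the nullable-subset variants: S → num M gives num M | num.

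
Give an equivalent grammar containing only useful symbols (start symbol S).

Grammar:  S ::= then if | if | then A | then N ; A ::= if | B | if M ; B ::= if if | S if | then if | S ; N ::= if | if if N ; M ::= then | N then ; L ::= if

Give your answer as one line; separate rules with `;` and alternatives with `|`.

S ::= then if | if | then A | then N; A ::= if | B | if M; B ::= if if | S if | then if | S; N ::= if | if if N; M ::= then | N then

Generating nonterminals: {A, B, L, M, N, S}.
Reachable from S after that: {A, B, M, N, S}.
Removed useless symbols: {L} and every production mentioning them.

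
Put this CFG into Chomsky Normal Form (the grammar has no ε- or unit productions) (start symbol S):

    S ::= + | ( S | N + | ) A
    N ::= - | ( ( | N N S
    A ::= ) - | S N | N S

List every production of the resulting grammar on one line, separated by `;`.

S ::= + | X1 S | N X2 | X3 A; N ::= - | X1 X1 | N Y1; A ::= X3 X4 | S N | N S; X1 ::= (; X2 ::= +; X3 ::= ); X4 ::= -; Y1 ::= N S

Introduce a nonterminal for each terminal appearing in a rule of length ≥ 2: X1 → (, X2 → +, X3 → ), X4 → -.
Binarize each right-hand side of length ≥ 3 by chaining fresh nonterminals (Y1, Y2, …): affected rules were N → N N S.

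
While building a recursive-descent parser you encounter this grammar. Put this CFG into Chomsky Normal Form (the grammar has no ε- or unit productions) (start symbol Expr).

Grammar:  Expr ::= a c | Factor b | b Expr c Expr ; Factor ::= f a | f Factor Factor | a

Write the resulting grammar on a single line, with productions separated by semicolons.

Expr ::= X1 X2 | Factor X3 | X3 Y1; Factor ::= X4 X1 | X4 Y3 | a; X1 ::= a; X2 ::= c; X3 ::= b; X4 ::= f; Y1 ::= Expr Y2; Y2 ::= X2 Expr; Y3 ::= Factor Factor

Introduce a nonterminal for each terminal appearing in a rule of length ≥ 2: X1 → a, X2 → c, X3 → b, X4 → f.
Binarize each right-hand side of length ≥ 3 by chaining fresh nonterminals (Y1, Y2, …): affected rules were Expr → X3 Expr X2 Expr; Factor → X4 Factor Factor.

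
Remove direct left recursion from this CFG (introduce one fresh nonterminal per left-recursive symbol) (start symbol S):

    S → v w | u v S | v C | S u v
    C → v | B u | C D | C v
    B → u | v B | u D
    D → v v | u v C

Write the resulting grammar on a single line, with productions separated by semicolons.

S → v w S' | u v S S' | v C S'; C → v C' | B u C'; B → u | v B | u D; D → v v | u v C; S' → u v S' | ε; C' → D C' | v C' | ε

Directly left-recursive nonterminals: S, C.
For S: α = {u v}, β = {v w, u v S, v C}. Rewrite as S → β S' and S' → α S' | ε.
For C: α = {D, v}, β = {v, B u}. Rewrite as C → β C' and C' → α C' | ε.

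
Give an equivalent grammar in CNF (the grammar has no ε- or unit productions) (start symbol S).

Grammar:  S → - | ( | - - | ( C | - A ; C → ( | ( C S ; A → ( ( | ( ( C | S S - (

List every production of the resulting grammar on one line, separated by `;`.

Introduce a nonterminal for each terminal appearing in a rule of length ≥ 2: X1 → -, X2 → (.
Binarize each right-hand side of length ≥ 3 by chaining fresh nonterminals (Y1, Y2, …): affected rules were C → X2 C S; A → X2 X2 C; A → S S X1 X2.

S → - | ( | X1 X1 | X2 C | X1 A; C → ( | X2 Y1; A → X2 X2 | X2 Y2 | S Y3; X1 → -; X2 → (; Y1 → C S; Y2 → X2 C; Y3 → S Y4; Y4 → X1 X2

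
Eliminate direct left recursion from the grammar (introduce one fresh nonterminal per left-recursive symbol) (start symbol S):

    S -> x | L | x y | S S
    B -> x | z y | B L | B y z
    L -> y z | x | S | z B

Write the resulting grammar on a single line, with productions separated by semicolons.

S -> x S' | L S' | x y S'; B -> x B' | z y B'; L -> y z | x | S | z B; S' -> S S' | ε; B' -> L B' | y z B' | ε

Directly left-recursive nonterminals: S, B.
For S: α = {S}, β = {x, L, x y}. Rewrite as S → β S' and S' → α S' | ε.
For B: α = {L, y z}, β = {x, z y}. Rewrite as B → β B' and B' → α B' | ε.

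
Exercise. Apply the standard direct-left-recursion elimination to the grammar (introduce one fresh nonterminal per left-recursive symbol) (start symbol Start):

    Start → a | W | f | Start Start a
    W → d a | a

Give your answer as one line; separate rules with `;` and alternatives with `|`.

Left recursion appears on Start.
For Start: α = {Start a}, β = {a, W, f}. Rewrite as Start → β Start1 and Start1 → α Start1 | ε.

Start → a Start1 | W Start1 | f Start1; W → d a | a; Start1 → Start a Start1 | ε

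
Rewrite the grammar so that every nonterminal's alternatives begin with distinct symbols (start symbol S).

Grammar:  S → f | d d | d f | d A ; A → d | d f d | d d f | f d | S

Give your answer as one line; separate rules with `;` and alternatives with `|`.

S has alternatives sharing prefix 'd': factor to S → d S' with S' → d | f | A.
A has alternatives sharing prefix 'd': factor to A → d A' with A' → ε | f d | d f.

S → f | d S'; A → f d | S | d A'; S' → d | f | A; A' → eps | f d | d f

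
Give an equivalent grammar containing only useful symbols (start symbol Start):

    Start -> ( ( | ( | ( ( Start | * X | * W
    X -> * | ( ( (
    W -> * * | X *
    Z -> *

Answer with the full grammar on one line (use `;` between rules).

Start -> ( ( | ( | ( ( Start | * X | * W; X -> * | ( ( (; W -> * * | X *

Generating nonterminals: {Start, W, X, Z}.
Reachable from Start after that: {Start, W, X}.
Removed useless symbols: {Z} and every production mentioning them.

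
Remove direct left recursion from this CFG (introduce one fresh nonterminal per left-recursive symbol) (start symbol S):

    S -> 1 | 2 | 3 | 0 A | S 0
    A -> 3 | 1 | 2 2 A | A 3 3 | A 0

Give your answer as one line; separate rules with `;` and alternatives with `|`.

Directly left-recursive nonterminals: S, A.
For S: α = {0}, β = {1, 2, 3, 0 A}. Rewrite as S → β S' and S' → α S' | ε.
For A: α = {3 3, 0}, β = {3, 1, 2 2 A}. Rewrite as A → β A' and A' → α A' | ε.

S -> 1 S' | 2 S' | 3 S' | 0 A S'; A -> 3 A' | 1 A' | 2 2 A A'; S' -> 0 S' | ε; A' -> 3 3 A' | 0 A' | ε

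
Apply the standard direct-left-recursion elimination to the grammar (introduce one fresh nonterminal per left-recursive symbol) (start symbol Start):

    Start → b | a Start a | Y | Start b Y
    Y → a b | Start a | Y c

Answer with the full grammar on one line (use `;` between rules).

Directly left-recursive nonterminals: Start, Y.
For Start: α = {b Y}, β = {b, a Start a, Y}. Rewrite as Start → β Start1 and Start1 → α Start1 | ε.
For Y: α = {c}, β = {a b, Start a}. Rewrite as Y → β Y1 and Y1 → α Y1 | ε.

Start → b Start1 | a Start a Start1 | Y Start1; Y → a b Y1 | Start a Y1; Start1 → b Y Start1 | ε; Y1 → c Y1 | ε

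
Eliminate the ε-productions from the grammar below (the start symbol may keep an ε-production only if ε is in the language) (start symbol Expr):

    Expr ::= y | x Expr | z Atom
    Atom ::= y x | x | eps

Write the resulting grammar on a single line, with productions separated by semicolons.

The nullable symbols are {Atom}.
ε ∉ L(G), so no ε-production is kept.
Expand every rule over subsets of its nullable positions: Expr → z Atom gives z Atom | z.

Expr ::= y | x Expr | z Atom | z; Atom ::= y x | x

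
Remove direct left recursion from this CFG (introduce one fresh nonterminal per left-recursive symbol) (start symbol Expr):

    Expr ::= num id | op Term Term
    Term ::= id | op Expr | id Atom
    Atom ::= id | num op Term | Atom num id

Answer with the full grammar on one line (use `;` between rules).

Expr ::= num id | op Term Term; Term ::= id | op Expr | id Atom; Atom ::= id Atom1 | num op Term Atom1; Atom1 ::= num id Atom1 | ε

Directly left-recursive nonterminal: Atom.
For Atom: α = {num id}, β = {id, num op Term}. Rewrite as Atom → β Atom1 and Atom1 → α Atom1 | ε.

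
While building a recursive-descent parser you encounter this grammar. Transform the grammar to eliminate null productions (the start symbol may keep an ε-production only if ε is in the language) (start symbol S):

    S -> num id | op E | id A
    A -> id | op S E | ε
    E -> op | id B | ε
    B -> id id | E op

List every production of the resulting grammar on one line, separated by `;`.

Nullable set = {A, E}.
ε ∉ L(G), so no ε-production is kept.
Add the nullable-subset variants: S → op E gives op E | op. S → id A gives id A | id. A → op S E gives op S E | op S. B → E op gives E op | op.

S -> num id | op E | op | id A | id; A -> id | op S E | op S; E -> op | id B; B -> id id | E op | op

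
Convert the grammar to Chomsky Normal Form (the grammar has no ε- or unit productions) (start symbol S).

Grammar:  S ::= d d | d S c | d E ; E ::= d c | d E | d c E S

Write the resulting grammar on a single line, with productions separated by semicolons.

S ::= X1 X1 | X1 Y1 | X1 E; E ::= X1 X2 | X1 E | X1 Y2; X1 ::= d; X2 ::= c; Y1 ::= S X2; Y2 ::= X2 Y3; Y3 ::= E S

Introduce a nonterminal for each terminal appearing in a rule of length ≥ 2: X1 → d, X2 → c.
Binarize each right-hand side of length ≥ 3 by chaining fresh nonterminals (Y1, Y2, …): affected rules were S → X1 S X2; E → X1 X2 E S.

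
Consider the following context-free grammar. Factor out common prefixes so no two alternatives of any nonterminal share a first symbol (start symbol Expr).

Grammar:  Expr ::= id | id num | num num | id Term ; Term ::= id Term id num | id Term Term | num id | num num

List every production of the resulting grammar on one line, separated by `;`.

Expr has alternatives sharing prefix 'id': factor to Expr → id Expr1 with Expr1 → ε | num | Term.
Term has alternatives sharing prefix 'id Term': factor to Term → id Term Term1 with Term1 → id num | Term.
Term has alternatives sharing prefix 'num': factor to Term → num Term2 with Term2 → id | num.

Expr ::= num num | id Expr1; Term ::= id Term Term1 | num Term2; Expr1 ::= ε | num | Term; Term1 ::= id num | Term; Term2 ::= id | num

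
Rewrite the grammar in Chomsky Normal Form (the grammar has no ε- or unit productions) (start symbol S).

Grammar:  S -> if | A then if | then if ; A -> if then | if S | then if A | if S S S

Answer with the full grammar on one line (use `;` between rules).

S -> if | A Y1 | X1 X2; A -> X2 X1 | X2 S | X1 Y2 | X2 Y3; X1 -> then; X2 -> if; Y1 -> X1 X2; Y2 -> X2 A; Y3 -> S Y4; Y4 -> S S

Introduce a nonterminal for each terminal appearing in a rule of length ≥ 2: X1 → then, X2 → if.
Binarize each right-hand side of length ≥ 3 by chaining fresh nonterminals (Y1, Y2, …): affected rules were S → A X1 X2; A → X1 X2 A; A → X2 S S S.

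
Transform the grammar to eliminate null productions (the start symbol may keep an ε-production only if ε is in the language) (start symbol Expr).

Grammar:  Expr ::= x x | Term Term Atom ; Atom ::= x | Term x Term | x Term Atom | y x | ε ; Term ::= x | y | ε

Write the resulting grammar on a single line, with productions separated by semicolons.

The nullable symbols are {Atom, Expr, Term}.
ε ∈ L(G) since Expr is nullable, so keep Expr → ε.
For each production, add variants omitting each subset of nullable occurrences: Expr → Term Term Atom gives Term Term Atom | Term Term | Term Atom | Term | Atom. Atom → Term x Term gives Term x Term | Term x | x Term. Atom → x Term Atom gives x Term Atom | x Atom.

Expr ::= x x | Term Term Atom | Term Term | Term Atom | Term | Atom | ε; Atom ::= x | Term x Term | Term x | x Term | x Term Atom | x Atom | y x; Term ::= x | y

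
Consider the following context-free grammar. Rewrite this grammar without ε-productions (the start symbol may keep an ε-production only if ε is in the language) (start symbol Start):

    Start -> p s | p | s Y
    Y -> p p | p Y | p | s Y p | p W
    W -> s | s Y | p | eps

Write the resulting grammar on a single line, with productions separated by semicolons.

Start -> p s | p | s Y; Y -> p p | p Y | p | s Y p | p W; W -> s | s Y | p

Nullable nonterminals: {W}.
ε ∉ L(G), so no ε-production is kept.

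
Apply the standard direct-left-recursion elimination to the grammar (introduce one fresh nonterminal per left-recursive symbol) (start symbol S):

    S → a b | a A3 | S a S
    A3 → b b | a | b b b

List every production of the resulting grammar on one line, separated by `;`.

Directly left-recursive nonterminal: S.
For S: α = {a S}, β = {a b, a A3}. Rewrite as S → β S' and S' → α S' | ε.

S → a b S' | a A3 S'; A3 → b b | a | b b b; S' → a S S' | ε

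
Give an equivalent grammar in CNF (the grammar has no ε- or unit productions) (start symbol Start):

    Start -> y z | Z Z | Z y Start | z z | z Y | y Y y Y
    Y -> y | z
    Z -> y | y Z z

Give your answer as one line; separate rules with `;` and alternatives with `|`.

Introduce a nonterminal for each terminal appearing in a rule of length ≥ 2: X1 → y, X2 → z.
Binarize each right-hand side of length ≥ 3 by chaining fresh nonterminals (Y1, Y2, …): affected rules were Start → Z X1 Start; Start → X1 Y X1 Y; Z → X1 Z X2.

Start -> X1 X2 | Z Z | Z Y1 | X2 X2 | X2 Y | X1 Y2; Y -> y | z; Z -> y | X1 Y4; X1 -> y; X2 -> z; Y1 -> X1 Start; Y2 -> Y Y3; Y3 -> X1 Y; Y4 -> Z X2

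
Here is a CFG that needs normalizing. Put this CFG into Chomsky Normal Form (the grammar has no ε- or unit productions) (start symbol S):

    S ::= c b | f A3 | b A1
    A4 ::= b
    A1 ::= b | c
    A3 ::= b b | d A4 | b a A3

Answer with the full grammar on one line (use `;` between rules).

Introduce a nonterminal for each terminal appearing in a rule of length ≥ 2: X1 → c, X2 → b, X3 → f, X4 → d, X5 → a.
Binarize each right-hand side of length ≥ 3 by chaining fresh nonterminals (Y1, Y2, …): affected rules were A3 → X2 X5 A3.

S ::= X1 X2 | X3 A3 | X2 A1; A4 ::= b; A1 ::= b | c; A3 ::= X2 X2 | X4 A4 | X2 Y1; X1 ::= c; X2 ::= b; X3 ::= f; X4 ::= d; X5 ::= a; Y1 ::= X5 A3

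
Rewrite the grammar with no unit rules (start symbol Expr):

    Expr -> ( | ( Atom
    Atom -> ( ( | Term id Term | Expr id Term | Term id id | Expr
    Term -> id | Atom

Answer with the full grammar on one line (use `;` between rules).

Unit pairs: Atom ⇒* {Expr}; Term ⇒* {Atom, Expr}.
For each unit pair (A, B), copy every non-unit production of B to A, then drop all unit productions.

Expr -> ( | ( Atom; Atom -> ( ( | Term id Term | Expr id Term | Term id id | ( | ( Atom; Term -> id | ( ( | Term id Term | Expr id Term | Term id id | ( | ( Atom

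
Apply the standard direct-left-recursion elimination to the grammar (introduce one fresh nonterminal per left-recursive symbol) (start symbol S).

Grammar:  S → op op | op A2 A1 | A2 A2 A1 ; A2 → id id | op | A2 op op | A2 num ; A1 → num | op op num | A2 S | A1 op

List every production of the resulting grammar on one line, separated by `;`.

S → op op | op A2 A1 | A2 A2 A1; A2 → id id A2' | op A2'; A1 → num A1' | op op num A1' | A2 S A1'; A2' → op op A2' | num A2' | eps; A1' → op A1' | eps

A2, A1 are directly left-recursive.
For A2: α = {op op, num}, β = {id id, op}. Rewrite as A2 → β A2' and A2' → α A2' | ε.
For A1: α = {op}, β = {num, op op num, A2 S}. Rewrite as A1 → β A1' and A1' → α A1' | ε.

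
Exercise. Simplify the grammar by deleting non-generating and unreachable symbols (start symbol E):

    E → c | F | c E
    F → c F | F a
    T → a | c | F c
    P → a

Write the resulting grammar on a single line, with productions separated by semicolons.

E → c | c E

Generating nonterminals: {E, P, T}.
Reachable from E after that: {E}.
Removed useless symbols: {F, P, T} and every production mentioning them.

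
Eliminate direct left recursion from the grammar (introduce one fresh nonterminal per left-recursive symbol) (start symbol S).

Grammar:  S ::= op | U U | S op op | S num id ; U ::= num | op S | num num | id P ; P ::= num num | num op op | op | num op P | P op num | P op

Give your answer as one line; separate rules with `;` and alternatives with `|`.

Left recursion appears on S, P.
For S: α = {op op, num id}, β = {op, U U}. Rewrite as S → β S' and S' → α S' | ε.
For P: α = {op num, op}, β = {num num, num op op, op, num op P}. Rewrite as P → β P' and P' → α P' | ε.

S ::= op S' | U U S'; U ::= num | op S | num num | id P; P ::= num num P' | num op op P' | op P' | num op P P'; S' ::= op op S' | num id S' | ε; P' ::= op num P' | op P' | ε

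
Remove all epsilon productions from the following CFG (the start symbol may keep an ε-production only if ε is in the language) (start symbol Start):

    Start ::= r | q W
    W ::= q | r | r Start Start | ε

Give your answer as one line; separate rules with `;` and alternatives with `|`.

The nullable symbols are {W}.
ε ∉ L(G), so no ε-production is kept.
Add the nullable-subset variants: Start → q W gives q W | q.

Start ::= r | q W | q; W ::= q | r | r Start Start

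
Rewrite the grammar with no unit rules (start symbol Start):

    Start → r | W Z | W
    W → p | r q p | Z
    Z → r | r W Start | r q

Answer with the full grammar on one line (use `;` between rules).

Start → r | r W Start | r q | W Z | p | r q p; W → r | r W Start | r q | p | r q p; Z → r | r W Start | r q

Unit pairs: Start ⇒* {W, Z}; W ⇒* {Z}.
For every A with A ⇒* B via unit rules, add B's non-unit alternatives to A; then delete every rule of the form X → Y.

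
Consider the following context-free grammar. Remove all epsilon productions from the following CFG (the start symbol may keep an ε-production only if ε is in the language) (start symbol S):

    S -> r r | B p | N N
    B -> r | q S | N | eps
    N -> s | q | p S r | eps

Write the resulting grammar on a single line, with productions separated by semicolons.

The nullable symbols are {B, N, S}.
ε ∈ L(G) since S is nullable, so keep S → ε.
Expand every rule over subsets of its nullable positions: S → B p gives B p | p. S → N N gives N N | N. B → q S gives q S | q. N → p S r gives p S r | p r.

S -> r r | B p | p | N N | N | eps; B -> r | q S | q | N; N -> s | q | p S r | p r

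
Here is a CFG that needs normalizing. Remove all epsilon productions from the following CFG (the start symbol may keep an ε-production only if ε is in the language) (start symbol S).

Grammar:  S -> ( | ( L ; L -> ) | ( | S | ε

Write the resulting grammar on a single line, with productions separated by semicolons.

Nullable set = {L}.
ε ∉ L(G), so no ε-production is kept.

S -> ( | ( L; L -> ) | ( | S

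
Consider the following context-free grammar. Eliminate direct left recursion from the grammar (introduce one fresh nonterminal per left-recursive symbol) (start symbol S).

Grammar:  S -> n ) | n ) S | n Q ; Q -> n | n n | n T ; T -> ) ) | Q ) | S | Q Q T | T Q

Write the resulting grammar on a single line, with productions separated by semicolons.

S -> n ) | n ) S | n Q; Q -> n | n n | n T; T -> ) ) T' | Q ) T' | S T' | Q Q T T'; T' -> Q T' | eps

Directly left-recursive nonterminal: T.
For T: α = {Q}, β = {) ), Q ), S, Q Q T}. Rewrite as T → β T' and T' → α T' | ε.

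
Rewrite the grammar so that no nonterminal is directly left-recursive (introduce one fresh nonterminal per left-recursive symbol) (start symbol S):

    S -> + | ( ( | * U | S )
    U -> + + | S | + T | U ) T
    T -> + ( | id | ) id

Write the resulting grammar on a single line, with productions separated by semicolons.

Directly left-recursive nonterminals: S, U.
For S: α = {)}, β = {+, ( (, * U}. Rewrite as S → β S' and S' → α S' | ε.
For U: α = {) T}, β = {+ +, S, + T}. Rewrite as U → β U' and U' → α U' | ε.

S -> + S' | ( ( S' | * U S'; U -> + + U' | S U' | + T U'; T -> + ( | id | ) id; S' -> ) S' | ε; U' -> ) T U' | ε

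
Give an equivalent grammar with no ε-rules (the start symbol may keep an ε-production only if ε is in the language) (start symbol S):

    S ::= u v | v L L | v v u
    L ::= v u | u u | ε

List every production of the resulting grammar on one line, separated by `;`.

S ::= u v | v L L | v L | v | v v u; L ::= v u | u u

Nullable nonterminals: {L}.
ε ∉ L(G), so no ε-production is kept.
Add the nullable-subset variants: S → v L L gives v L L | v L | v.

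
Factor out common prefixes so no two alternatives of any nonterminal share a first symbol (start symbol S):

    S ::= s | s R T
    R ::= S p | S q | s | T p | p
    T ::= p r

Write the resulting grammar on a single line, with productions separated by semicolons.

S has alternatives sharing prefix 's': factor to S → s S' with S' → ε | R T.
R has alternatives sharing prefix 'S': factor to R → S R' with R' → p | q.

S ::= s S'; R ::= s | T p | p | S R'; T ::= p r; S' ::= ε | R T; R' ::= p | q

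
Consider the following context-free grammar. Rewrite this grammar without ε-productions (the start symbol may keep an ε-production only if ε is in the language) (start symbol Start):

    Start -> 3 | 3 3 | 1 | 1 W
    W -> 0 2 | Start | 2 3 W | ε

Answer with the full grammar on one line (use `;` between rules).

Nullable nonterminals: {W}.
ε ∉ L(G), so no ε-production is kept.
Expand every rule over subsets of its nullable positions: W → 2 3 W gives 2 3 W | 2 3.

Start -> 3 | 3 3 | 1 | 1 W; W -> 0 2 | Start | 2 3 W | 2 3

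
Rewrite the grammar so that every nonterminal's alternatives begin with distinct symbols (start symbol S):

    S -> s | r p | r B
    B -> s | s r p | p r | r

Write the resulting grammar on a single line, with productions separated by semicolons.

S has alternatives sharing prefix 'r': factor to S → r S' with S' → p | B.
B has alternatives sharing prefix 's': factor to B → s B' with B' → ε | r p.

S -> s | r S'; B -> p r | r | s B'; S' -> p | B; B' -> ε | r p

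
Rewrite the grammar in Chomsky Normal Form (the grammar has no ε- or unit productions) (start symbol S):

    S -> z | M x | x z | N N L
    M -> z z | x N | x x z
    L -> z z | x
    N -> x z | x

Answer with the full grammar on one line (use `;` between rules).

S -> z | M X1 | X1 X2 | N Y1; M -> X2 X2 | X1 N | X1 Y2; L -> X2 X2 | x; N -> X1 X2 | x; X1 -> x; X2 -> z; Y1 -> N L; Y2 -> X1 X2

Introduce a nonterminal for each terminal appearing in a rule of length ≥ 2: X1 → x, X2 → z.
Binarize each right-hand side of length ≥ 3 by chaining fresh nonterminals (Y1, Y2, …): affected rules were S → N N L; M → X1 X1 X2.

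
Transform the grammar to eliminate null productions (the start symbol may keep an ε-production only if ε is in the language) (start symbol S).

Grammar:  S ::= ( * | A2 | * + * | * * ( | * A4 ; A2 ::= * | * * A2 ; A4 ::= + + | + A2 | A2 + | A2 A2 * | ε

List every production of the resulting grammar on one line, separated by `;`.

Nullable nonterminals: {A4}.
ε ∉ L(G), so no ε-production is kept.
For each production, add variants omitting each subset of nullable occurrences: S → * A4 gives * A4 | *.

S ::= ( * | A2 | * + * | * * ( | * A4 | *; A2 ::= * | * * A2; A4 ::= + + | + A2 | A2 + | A2 A2 *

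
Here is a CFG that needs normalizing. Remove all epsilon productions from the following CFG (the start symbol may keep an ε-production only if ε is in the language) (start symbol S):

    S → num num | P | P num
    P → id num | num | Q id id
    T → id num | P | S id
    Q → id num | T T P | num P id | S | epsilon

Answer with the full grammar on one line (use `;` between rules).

S → num num | P | P num; P → id num | num | Q id id | id id; T → id num | P | S id; Q → id num | T T P | num P id | S

Nullable nonterminals: {Q}.
ε ∉ L(G), so no ε-production is kept.
For each production, add variants omitting each subset of nullable occurrences: P → Q id id gives Q id id | id id.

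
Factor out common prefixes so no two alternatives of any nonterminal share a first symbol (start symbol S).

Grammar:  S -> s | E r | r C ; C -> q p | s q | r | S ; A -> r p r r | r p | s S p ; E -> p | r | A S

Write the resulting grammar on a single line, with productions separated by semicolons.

S -> s | E r | r C; C -> q p | s q | r | S; A -> s S p | r p A'; E -> p | r | A S; A' -> r r | ε

A has alternatives sharing prefix 'r p': factor to A → r p A' with A' → r r | ε.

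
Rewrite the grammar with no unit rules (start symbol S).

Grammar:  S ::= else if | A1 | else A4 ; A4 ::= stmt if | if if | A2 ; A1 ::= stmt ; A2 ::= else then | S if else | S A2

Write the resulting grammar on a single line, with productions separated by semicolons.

Unit pairs: A4 ⇒* {A2}; S ⇒* {A1}.
For every A with A ⇒* B via unit rules, add B's non-unit alternatives to A; then delete every rule of the form X → Y.

S ::= stmt | else if | else A4; A4 ::= stmt if | if if | else then | S if else | S A2; A1 ::= stmt; A2 ::= else then | S if else | S A2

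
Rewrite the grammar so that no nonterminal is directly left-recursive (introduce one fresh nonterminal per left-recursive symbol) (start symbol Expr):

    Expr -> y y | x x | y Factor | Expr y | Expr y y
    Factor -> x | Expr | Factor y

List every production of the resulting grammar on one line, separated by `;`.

Directly left-recursive nonterminals: Expr, Factor.
For Expr: α = {y, y y}, β = {y y, x x, y Factor}. Rewrite as Expr → β Expr1 and Expr1 → α Expr1 | ε.
For Factor: α = {y}, β = {x, Expr}. Rewrite as Factor → β Factor1 and Factor1 → α Factor1 | ε.

Expr -> y y Expr1 | x x Expr1 | y Factor Expr1; Factor -> x Factor1 | Expr Factor1; Expr1 -> y Expr1 | y y Expr1 | epsilon; Factor1 -> y Factor1 | epsilon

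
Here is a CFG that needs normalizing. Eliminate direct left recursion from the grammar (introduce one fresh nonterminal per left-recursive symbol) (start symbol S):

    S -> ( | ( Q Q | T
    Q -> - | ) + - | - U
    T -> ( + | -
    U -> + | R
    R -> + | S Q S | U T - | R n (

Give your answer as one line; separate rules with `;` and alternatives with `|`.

S -> ( | ( Q Q | T; Q -> - | ) + - | - U; T -> ( + | -; U -> + | R; R -> + R' | S Q S R' | U T - R'; R' -> n ( R' | eps

R is directly left-recursive.
For R: α = {n (}, β = {+, S Q S, U T -}. Rewrite as R → β R' and R' → α R' | ε.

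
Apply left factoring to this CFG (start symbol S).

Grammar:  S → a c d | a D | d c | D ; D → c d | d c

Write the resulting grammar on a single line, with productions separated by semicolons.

S → d c | D | a S'; D → c d | d c; S' → c d | D

S has alternatives sharing prefix 'a': factor to S → a S' with S' → c d | D.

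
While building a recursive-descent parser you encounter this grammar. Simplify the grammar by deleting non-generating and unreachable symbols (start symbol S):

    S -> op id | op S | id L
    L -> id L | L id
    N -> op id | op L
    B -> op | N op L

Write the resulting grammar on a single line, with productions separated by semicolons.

S -> op id | op S

Generating nonterminals: {B, N, S}.
Reachable from S after that: {S}.
Removed useless symbols: {B, L, N} and every production mentioning them.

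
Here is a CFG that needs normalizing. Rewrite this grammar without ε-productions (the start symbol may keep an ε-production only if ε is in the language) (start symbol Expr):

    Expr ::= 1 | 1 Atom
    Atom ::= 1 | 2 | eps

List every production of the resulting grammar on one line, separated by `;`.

Expr ::= 1 | 1 Atom; Atom ::= 1 | 2

Nullable set = {Atom}.
ε ∉ L(G), so no ε-production is kept.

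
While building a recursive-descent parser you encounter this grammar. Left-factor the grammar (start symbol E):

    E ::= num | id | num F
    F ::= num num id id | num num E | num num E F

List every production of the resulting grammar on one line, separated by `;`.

E has alternatives sharing prefix 'num': factor to E → num E' with E' → ε | F.
F has alternatives sharing prefix 'num num': factor to F → num num F' with F' → id id | E | E F.
F' has alternatives sharing prefix 'E': factor to F' → E F'' with F'' → ε | F.

E ::= id | num E'; F ::= num num F'; E' ::= ε | F; F' ::= id id | E F''; F'' ::= ε | F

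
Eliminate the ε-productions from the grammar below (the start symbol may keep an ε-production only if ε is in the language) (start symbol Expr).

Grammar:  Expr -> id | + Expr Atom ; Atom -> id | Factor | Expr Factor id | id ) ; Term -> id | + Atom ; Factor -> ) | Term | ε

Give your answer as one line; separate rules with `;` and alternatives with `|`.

Expr -> id | + Expr Atom | + Expr; Atom -> id | Factor | Expr Factor id | Expr id | id ); Term -> id | + Atom | +; Factor -> ) | Term

Nullable nonterminals: {Atom, Factor}.
ε ∉ L(G), so no ε-production is kept.
For each production, add variants omitting each subset of nullable occurrences: Expr → + Expr Atom gives + Expr Atom | + Expr. Atom → Expr Factor id gives Expr Factor id | Expr id. Term → + Atom gives + Atom | +.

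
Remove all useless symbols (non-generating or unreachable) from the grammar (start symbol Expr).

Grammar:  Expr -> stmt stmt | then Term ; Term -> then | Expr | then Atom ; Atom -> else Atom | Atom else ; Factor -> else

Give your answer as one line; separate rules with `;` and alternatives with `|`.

Expr -> stmt stmt | then Term; Term -> then | Expr

Generating nonterminals: {Expr, Factor, Term}.
Reachable from Expr after that: {Expr, Term}.
Removed useless symbols: {Atom, Factor} and every production mentioning them.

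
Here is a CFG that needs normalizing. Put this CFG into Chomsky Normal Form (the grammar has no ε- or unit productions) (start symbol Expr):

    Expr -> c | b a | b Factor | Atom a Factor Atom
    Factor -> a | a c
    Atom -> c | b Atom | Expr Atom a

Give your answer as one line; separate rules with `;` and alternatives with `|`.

Expr -> c | X1 X2 | X1 Factor | Atom Y1; Factor -> a | X2 X3; Atom -> c | X1 Atom | Expr Y3; X1 -> b; X2 -> a; X3 -> c; Y1 -> X2 Y2; Y2 -> Factor Atom; Y3 -> Atom X2

Introduce a nonterminal for each terminal appearing in a rule of length ≥ 2: X1 → b, X2 → a, X3 → c.
Binarize each right-hand side of length ≥ 3 by chaining fresh nonterminals (Y1, Y2, …): affected rules were Expr → Atom X2 Factor Atom; Atom → Expr Atom X2.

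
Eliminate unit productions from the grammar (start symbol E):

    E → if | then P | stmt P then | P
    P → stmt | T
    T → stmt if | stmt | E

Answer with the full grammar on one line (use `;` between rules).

E → if | then P | stmt P then | stmt | stmt if; P → if | then P | stmt P then | stmt | stmt if; T → if | then P | stmt P then | stmt | stmt if

Unit pairs: E ⇒* {P, T}; P ⇒* {E, T}; T ⇒* {E, P}.
For every A with A ⇒* B via unit rules, add B's non-unit alternatives to A; then delete every rule of the form X → Y.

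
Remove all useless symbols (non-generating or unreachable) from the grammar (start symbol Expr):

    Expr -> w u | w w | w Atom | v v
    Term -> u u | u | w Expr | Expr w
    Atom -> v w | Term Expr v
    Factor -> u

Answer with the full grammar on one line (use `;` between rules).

Generating nonterminals: {Atom, Expr, Factor, Term}.
Reachable from Expr after that: {Atom, Expr, Term}.
Removed useless symbols: {Factor} and every production mentioning them.

Expr -> w u | w w | w Atom | v v; Term -> u u | u | w Expr | Expr w; Atom -> v w | Term Expr v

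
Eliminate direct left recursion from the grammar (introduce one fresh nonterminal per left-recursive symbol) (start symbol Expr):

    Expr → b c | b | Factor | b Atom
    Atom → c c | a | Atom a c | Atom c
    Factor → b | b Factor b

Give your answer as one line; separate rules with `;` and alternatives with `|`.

Atom is directly left-recursive.
For Atom: α = {a c, c}, β = {c c, a}. Rewrite as Atom → β Atom1 and Atom1 → α Atom1 | ε.

Expr → b c | b | Factor | b Atom; Atom → c c Atom1 | a Atom1; Factor → b | b Factor b; Atom1 → a c Atom1 | c Atom1 | epsilon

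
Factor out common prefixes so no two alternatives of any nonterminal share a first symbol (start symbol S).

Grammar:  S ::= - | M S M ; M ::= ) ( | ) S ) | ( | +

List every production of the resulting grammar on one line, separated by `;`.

M has alternatives sharing prefix ')': factor to M → ) M' with M' → ( | S ).

S ::= - | M S M; M ::= ( | + | ) M'; M' ::= ( | S )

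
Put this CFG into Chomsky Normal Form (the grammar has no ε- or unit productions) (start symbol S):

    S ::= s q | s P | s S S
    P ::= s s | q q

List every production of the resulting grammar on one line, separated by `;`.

Introduce a nonterminal for each terminal appearing in a rule of length ≥ 2: X1 → s, X2 → q.
Binarize each right-hand side of length ≥ 3 by chaining fresh nonterminals (Y1, Y2, …): affected rules were S → X1 S S.

S ::= X1 X2 | X1 P | X1 Y1; P ::= X1 X1 | X2 X2; X1 ::= s; X2 ::= q; Y1 ::= S S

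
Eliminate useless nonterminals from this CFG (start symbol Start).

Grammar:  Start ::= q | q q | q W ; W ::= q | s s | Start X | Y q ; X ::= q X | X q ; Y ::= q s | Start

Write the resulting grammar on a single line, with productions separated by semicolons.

Generating nonterminals: {Start, W, Y}.
Reachable from Start after that: {Start, W, Y}.
Removed useless symbols: {X} and every production mentioning them.

Start ::= q | q q | q W; W ::= q | s s | Y q; Y ::= q s | Start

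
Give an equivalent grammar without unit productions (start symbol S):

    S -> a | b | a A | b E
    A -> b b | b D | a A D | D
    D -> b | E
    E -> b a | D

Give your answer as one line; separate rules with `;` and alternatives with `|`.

Unit pairs: A ⇒* {D, E}; D ⇒* {E}; E ⇒* {D}.
For each unit pair (A, B), copy every non-unit production of B to A, then drop all unit productions.

S -> a | b | a A | b E; A -> b a | b | b b | b D | a A D; D -> b a | b; E -> b a | b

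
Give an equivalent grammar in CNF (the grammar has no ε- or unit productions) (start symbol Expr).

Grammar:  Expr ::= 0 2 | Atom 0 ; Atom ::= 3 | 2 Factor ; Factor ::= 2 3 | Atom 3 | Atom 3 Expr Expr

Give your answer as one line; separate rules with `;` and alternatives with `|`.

Introduce a nonterminal for each terminal appearing in a rule of length ≥ 2: X1 → 0, X2 → 2, X3 → 3.
Binarize each right-hand side of length ≥ 3 by chaining fresh nonterminals (Y1, Y2, …): affected rules were Factor → Atom X3 Expr Expr.

Expr ::= X1 X2 | Atom X1; Atom ::= 3 | X2 Factor; Factor ::= X2 X3 | Atom X3 | Atom Y1; X1 ::= 0; X2 ::= 2; X3 ::= 3; Y1 ::= X3 Y2; Y2 ::= Expr Expr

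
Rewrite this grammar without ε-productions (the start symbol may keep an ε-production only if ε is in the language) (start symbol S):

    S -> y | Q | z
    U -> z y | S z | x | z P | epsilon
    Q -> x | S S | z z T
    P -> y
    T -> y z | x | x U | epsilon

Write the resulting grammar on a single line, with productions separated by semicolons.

S -> y | Q | z; U -> z y | S z | x | z P; Q -> x | S S | z z T | z z; P -> y; T -> y z | x | x U

Nullable set = {T, U}.
ε ∉ L(G), so no ε-production is kept.
For each production, add variants omitting each subset of nullable occurrences: Q → z z T gives z z T | z z.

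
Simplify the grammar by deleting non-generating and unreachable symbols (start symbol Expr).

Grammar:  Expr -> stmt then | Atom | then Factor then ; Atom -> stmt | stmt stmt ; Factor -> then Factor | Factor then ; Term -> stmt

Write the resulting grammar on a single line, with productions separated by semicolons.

Expr -> stmt then | Atom; Atom -> stmt | stmt stmt

Generating nonterminals: {Atom, Expr, Term}.
Reachable from Expr after that: {Atom, Expr}.
Removed useless symbols: {Factor, Term} and every production mentioning them.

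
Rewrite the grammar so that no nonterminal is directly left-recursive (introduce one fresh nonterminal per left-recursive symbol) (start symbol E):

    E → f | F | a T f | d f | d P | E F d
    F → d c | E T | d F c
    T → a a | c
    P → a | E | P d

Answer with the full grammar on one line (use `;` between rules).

E → f E' | F E' | a T f E' | d f E' | d P E'; F → d c | E T | d F c; T → a a | c; P → a P' | E P'; E' → F d E' | ε; P' → d P' | ε

E, P are directly left-recursive.
For E: α = {F d}, β = {f, F, a T f, d f, d P}. Rewrite as E → β E' and E' → α E' | ε.
For P: α = {d}, β = {a, E}. Rewrite as P → β P' and P' → α P' | ε.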